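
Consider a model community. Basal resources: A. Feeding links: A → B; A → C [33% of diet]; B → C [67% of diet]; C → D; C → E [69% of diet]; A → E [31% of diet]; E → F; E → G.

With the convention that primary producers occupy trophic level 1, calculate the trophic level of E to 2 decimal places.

B: 1 + 1 = 2
C: 1 + (0.33×1 + 0.67×2) = 2.67
D: 1 + 2.67 = 3.67
E: 1 + (0.69×2.67 + 0.31×1) = 3.1523
F: 1 + 3.1523 = 4.1523
G: 1 + 3.1523 = 4.1523

3.15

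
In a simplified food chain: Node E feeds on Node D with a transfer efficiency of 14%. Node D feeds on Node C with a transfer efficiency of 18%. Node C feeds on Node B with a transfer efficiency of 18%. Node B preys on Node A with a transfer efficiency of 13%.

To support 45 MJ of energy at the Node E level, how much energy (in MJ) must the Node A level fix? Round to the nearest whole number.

76313 MJ

Cumulative transfer efficiency: 0.13 × 0.18 × 0.18 × 0.14 = 0.00058968
Node A energy = 45 / 0.00058968 = 76313 MJ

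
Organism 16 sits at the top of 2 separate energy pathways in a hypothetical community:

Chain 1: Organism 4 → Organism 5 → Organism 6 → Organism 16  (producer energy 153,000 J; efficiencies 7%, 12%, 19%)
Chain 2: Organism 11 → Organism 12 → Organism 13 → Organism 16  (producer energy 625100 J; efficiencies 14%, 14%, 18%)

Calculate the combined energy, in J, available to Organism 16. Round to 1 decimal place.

Chain 1: 153000 × 0.07 × 0.12 × 0.19 = 244.188 J
Chain 2: 625100 × 0.14 × 0.14 × 0.18 = 2205.3528 J
Total at Organism 16: 244.188 + 2205.3528 = 2449.5408 J

2449.5 J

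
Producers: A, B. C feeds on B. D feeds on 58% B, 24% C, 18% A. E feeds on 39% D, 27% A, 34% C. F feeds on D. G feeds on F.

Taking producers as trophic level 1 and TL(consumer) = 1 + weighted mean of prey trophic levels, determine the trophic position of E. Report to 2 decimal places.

2.82

C: 1 + 1 = 2
D: 1 + (0.58×1 + 0.24×2 + 0.18×1) = 2.24
E: 1 + (0.39×2.24 + 0.27×1 + 0.34×2) = 2.8236
F: 1 + 2.24 = 3.24
G: 1 + 3.24 = 4.24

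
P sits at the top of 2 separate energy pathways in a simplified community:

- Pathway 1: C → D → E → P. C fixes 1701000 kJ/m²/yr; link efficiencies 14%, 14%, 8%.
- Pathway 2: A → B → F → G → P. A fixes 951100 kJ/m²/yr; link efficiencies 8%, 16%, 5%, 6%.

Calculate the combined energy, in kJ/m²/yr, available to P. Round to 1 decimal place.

Pathway 1: 1701000 × 0.14 × 0.14 × 0.08 = 2667.168 kJ/m²/yr
Pathway 2: 951100 × 0.08 × 0.16 × 0.05 × 0.06 = 36.52224 kJ/m²/yr
Total at P: 2667.168 + 36.52224 = 2703.69024 kJ/m²/yr

2703.7 kJ/m²/yr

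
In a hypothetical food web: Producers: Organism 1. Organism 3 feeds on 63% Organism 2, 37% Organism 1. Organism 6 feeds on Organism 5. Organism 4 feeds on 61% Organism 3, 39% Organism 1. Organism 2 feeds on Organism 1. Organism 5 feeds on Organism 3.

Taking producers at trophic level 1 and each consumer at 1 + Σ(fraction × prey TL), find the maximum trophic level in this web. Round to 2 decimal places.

Organism 2: 1 + 1 = 2
Organism 3: 1 + (0.63×2 + 0.37×1) = 2.63
Organism 4: 1 + (0.61×2.63 + 0.39×1) = 2.9943
Organism 5: 1 + 2.63 = 3.63
Organism 6: 1 + 3.63 = 4.63

4.63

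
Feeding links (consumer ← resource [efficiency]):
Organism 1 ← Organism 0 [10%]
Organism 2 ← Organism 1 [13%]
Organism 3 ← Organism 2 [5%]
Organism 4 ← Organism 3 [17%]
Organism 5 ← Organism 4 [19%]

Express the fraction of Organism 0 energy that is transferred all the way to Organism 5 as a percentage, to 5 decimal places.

Product of link efficiencies: 0.1 × 0.13 × 0.05 × 0.17 × 0.19 = 0.000020995
As a percentage: 0.000020995 × 100 = 0.00210%

0.00210%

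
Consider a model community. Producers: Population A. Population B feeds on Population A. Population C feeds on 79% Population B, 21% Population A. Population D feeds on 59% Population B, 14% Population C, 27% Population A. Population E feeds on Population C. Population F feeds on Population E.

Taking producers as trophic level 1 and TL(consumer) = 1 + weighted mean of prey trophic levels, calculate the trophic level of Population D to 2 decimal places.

2.84

Population B: 1 + 1 = 2
Population C: 1 + (0.79×2 + 0.21×1) = 2.79
Population D: 1 + (0.59×2 + 0.14×2.79 + 0.27×1) = 2.8406
Population E: 1 + 2.79 = 3.79
Population F: 1 + 3.79 = 4.79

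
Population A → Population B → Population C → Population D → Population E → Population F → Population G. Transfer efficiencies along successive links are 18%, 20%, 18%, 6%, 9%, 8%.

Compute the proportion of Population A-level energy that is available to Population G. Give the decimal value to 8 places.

Product of link efficiencies: 0.18 × 0.2 × 0.18 × 0.06 × 0.09 × 0.08 = 0.00000279936

0.00000280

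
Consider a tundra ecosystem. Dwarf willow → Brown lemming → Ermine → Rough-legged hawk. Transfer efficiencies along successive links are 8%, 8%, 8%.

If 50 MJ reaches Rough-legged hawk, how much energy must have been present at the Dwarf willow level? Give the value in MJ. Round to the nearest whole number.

97656 MJ

Cumulative transfer efficiency: 0.08 × 0.08 × 0.08 = 0.000512
Dwarf willow energy = 50 / 0.000512 = 97656 MJ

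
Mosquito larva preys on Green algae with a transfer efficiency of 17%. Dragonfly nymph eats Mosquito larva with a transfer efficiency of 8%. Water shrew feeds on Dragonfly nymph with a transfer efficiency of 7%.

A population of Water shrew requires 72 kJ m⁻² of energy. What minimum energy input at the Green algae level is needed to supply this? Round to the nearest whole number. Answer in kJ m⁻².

75630 kJ m⁻²

Cumulative transfer efficiency: 0.17 × 0.08 × 0.07 = 0.000952
Green algae energy = 72 / 0.000952 = 75630 kJ m⁻²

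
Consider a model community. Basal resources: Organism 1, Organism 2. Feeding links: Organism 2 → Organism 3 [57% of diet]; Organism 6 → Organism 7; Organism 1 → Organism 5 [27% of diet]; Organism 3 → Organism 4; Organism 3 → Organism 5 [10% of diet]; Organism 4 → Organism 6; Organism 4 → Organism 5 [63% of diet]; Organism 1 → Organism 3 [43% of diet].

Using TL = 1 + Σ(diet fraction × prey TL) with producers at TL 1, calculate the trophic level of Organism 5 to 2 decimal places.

Organism 3: 1 + (0.43×1 + 0.57×1) = 2
Organism 4: 1 + 2 = 3
Organism 5: 1 + (0.27×1 + 0.1×2 + 0.63×3) = 3.36
Organism 6: 1 + 3 = 4
Organism 7: 1 + 4 = 5

3.36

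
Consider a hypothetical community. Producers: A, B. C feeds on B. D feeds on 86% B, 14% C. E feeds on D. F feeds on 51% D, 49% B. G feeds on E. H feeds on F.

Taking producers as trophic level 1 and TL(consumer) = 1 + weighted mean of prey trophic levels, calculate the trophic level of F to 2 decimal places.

2.58

C: 1 + 1 = 2
D: 1 + (0.86×1 + 0.14×2) = 2.14
E: 1 + 2.14 = 3.14
F: 1 + (0.51×2.14 + 0.49×1) = 2.5814
G: 1 + 3.14 = 4.14
H: 1 + 2.5814 = 3.5814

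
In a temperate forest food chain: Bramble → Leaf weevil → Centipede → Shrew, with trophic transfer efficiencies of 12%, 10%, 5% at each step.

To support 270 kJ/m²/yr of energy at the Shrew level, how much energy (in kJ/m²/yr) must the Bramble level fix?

450000 kJ/m²/yr

Cumulative transfer efficiency: 0.12 × 0.1 × 0.05 = 0.0006
Bramble energy = 270 / 0.0006 = 450000 kJ/m²/yr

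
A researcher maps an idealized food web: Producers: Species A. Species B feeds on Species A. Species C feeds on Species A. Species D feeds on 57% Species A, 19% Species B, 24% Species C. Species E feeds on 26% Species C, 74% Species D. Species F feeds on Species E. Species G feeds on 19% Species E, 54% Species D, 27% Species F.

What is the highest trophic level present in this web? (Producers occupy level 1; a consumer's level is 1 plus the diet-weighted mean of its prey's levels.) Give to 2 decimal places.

Species B: 1 + 1 = 2
Species C: 1 + 1 = 2
Species D: 1 + (0.57×1 + 0.19×2 + 0.24×2) = 2.43
Species E: 1 + (0.26×2 + 0.74×2.43) = 3.3182
Species F: 1 + 3.3182 = 4.3182
Species G: 1 + (0.19×3.3182 + 0.54×2.43 + 0.27×4.3182) = 4.108572

4.32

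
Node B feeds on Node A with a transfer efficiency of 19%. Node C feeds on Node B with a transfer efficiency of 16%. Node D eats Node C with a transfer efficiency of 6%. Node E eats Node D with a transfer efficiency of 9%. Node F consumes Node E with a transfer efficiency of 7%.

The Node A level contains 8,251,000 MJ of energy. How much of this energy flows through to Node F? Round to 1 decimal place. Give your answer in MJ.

94.8 MJ

Node B: 8251000 × 0.19 = 1567690 MJ
Node C: 1567690 × 0.16 = 250830.4 MJ
Node D: 250830.4 × 0.06 = 15049.824 MJ
Node E: 15049.824 × 0.09 = 1354.48416 MJ
Node F: 1354.48416 × 0.07 = 94.8138912 MJ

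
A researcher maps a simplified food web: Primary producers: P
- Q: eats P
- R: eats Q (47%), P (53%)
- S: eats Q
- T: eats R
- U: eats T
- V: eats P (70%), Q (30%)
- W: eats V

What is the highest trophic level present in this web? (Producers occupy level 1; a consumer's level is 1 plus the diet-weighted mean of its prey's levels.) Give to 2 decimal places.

4.47

Q: 1 + 1 = 2
R: 1 + (0.47×2 + 0.53×1) = 2.47
S: 1 + 2 = 3
T: 1 + 2.47 = 3.47
U: 1 + 3.47 = 4.47
V: 1 + (0.7×1 + 0.3×2) = 2.3
W: 1 + 2.3 = 3.3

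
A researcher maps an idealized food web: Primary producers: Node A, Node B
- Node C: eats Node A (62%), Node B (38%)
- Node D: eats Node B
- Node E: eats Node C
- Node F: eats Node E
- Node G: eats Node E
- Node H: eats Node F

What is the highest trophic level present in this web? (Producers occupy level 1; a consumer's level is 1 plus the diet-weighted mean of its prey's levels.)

5

Node C: 1 + (0.62×1 + 0.38×1) = 2
Node D: 1 + 1 = 2
Node E: 1 + 2 = 3
Node F: 1 + 3 = 4
Node G: 1 + 3 = 4
Node H: 1 + 4 = 5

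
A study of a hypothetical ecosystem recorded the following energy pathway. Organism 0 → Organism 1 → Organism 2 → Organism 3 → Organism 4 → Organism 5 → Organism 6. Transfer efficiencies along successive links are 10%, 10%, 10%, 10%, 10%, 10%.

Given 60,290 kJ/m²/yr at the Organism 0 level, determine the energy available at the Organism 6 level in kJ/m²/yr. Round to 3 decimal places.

Organism 1: 60290 × 0.1 = 6029 kJ/m²/yr
Organism 2: 6029 × 0.1 = 602.9 kJ/m²/yr
Organism 3: 602.9 × 0.1 = 60.29 kJ/m²/yr
Organism 4: 60.29 × 0.1 = 6.029 kJ/m²/yr
Organism 5: 6.029 × 0.1 = 0.6029 kJ/m²/yr
Organism 6: 0.6029 × 0.1 = 0.06029 kJ/m²/yr

0.060 kJ/m²/yr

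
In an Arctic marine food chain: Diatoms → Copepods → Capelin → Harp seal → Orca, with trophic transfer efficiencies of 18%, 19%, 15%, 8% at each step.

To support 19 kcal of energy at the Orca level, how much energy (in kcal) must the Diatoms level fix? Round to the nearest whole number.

46296 kcal

Cumulative transfer efficiency: 0.18 × 0.19 × 0.15 × 0.08 = 0.0004104
Diatoms energy = 19 / 0.0004104 = 46296 kcal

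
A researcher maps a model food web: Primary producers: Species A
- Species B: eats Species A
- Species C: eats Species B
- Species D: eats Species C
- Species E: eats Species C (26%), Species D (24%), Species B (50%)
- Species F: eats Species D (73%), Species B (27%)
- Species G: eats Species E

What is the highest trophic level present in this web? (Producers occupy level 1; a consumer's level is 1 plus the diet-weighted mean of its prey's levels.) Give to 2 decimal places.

4.74

Species B: 1 + 1 = 2
Species C: 1 + 2 = 3
Species D: 1 + 3 = 4
Species E: 1 + (0.26×3 + 0.24×4 + 0.5×2) = 3.74
Species F: 1 + (0.73×4 + 0.27×2) = 4.46
Species G: 1 + 3.74 = 4.74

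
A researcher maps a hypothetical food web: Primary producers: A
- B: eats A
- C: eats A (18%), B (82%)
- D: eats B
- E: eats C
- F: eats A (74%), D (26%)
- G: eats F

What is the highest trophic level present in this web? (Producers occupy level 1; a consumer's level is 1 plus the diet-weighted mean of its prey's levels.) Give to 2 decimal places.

B: 1 + 1 = 2
C: 1 + (0.18×1 + 0.82×2) = 2.82
D: 1 + 2 = 3
E: 1 + 2.82 = 3.82
F: 1 + (0.74×1 + 0.26×3) = 2.52
G: 1 + 2.52 = 3.52

3.82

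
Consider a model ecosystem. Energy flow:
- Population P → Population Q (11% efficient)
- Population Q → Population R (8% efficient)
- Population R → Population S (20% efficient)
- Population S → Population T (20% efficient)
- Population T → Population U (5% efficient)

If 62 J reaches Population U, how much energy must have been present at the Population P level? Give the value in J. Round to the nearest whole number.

3522727 J

Cumulative transfer efficiency: 0.11 × 0.08 × 0.2 × 0.2 × 0.05 = 0.0000176
Population P energy = 62 / 0.0000176 = 3522727 J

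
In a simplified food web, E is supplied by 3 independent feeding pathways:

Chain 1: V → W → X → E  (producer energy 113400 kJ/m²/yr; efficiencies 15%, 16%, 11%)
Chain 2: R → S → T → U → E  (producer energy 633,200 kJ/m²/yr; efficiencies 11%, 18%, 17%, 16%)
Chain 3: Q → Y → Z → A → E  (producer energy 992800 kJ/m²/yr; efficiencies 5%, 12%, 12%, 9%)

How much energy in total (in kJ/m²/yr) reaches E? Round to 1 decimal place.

704.7 kJ/m²/yr

Chain 1: 113400 × 0.15 × 0.16 × 0.11 = 299.376 kJ/m²/yr
Chain 2: 633200 × 0.11 × 0.18 × 0.17 × 0.16 = 341.016192 kJ/m²/yr
Chain 3: 992800 × 0.05 × 0.12 × 0.12 × 0.09 = 64.33344 kJ/m²/yr
Total at E: 299.376 + 341.016192 + 64.33344 = 704.725632 kJ/m²/yr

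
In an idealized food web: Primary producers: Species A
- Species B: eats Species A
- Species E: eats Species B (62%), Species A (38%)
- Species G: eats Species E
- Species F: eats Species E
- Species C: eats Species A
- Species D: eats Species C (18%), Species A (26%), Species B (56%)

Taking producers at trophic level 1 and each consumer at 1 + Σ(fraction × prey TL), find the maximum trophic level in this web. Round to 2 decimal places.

Species B: 1 + 1 = 2
Species C: 1 + 1 = 2
Species D: 1 + (0.18×2 + 0.26×1 + 0.56×2) = 2.74
Species E: 1 + (0.62×2 + 0.38×1) = 2.62
Species F: 1 + 2.62 = 3.62
Species G: 1 + 2.62 = 3.62

3.62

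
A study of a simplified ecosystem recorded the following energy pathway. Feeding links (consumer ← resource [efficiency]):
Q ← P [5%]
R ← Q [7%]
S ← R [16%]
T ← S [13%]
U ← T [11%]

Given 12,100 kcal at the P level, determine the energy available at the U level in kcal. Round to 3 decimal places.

Q: 12100 × 0.05 = 605 kcal
R: 605 × 0.07 = 42.35 kcal
S: 42.35 × 0.16 = 6.776 kcal
T: 6.776 × 0.13 = 0.88088 kcal
U: 0.88088 × 0.11 = 0.0968968 kcal

0.097 kcal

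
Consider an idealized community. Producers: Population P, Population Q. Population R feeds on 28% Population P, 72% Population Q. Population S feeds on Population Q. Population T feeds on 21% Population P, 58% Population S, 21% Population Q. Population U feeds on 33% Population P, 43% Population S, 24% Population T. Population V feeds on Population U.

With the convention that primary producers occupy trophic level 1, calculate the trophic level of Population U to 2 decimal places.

Population R: 1 + (0.28×1 + 0.72×1) = 2
Population S: 1 + 1 = 2
Population T: 1 + (0.21×1 + 0.58×2 + 0.21×1) = 2.58
Population U: 1 + (0.33×1 + 0.43×2 + 0.24×2.58) = 2.8092
Population V: 1 + 2.8092 = 3.8092

2.81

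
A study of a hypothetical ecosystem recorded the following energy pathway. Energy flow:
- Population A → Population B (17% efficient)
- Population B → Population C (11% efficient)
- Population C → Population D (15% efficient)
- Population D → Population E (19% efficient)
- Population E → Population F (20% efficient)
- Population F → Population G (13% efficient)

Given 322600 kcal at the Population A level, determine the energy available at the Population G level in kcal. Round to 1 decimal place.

4.5 kcal

Population B: 322600 × 0.17 = 54842 kcal
Population C: 54842 × 0.11 = 6032.62 kcal
Population D: 6032.62 × 0.15 = 904.893 kcal
Population E: 904.893 × 0.19 = 171.92967 kcal
Population F: 171.92967 × 0.2 = 34.385934 kcal
Population G: 34.385934 × 0.13 = 4.47017142 kcal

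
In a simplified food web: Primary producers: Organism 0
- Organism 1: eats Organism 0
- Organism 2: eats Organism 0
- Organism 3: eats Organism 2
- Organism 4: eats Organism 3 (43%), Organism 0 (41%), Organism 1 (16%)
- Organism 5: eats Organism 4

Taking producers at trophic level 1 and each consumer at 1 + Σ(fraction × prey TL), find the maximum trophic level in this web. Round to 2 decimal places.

Organism 1: 1 + 1 = 2
Organism 2: 1 + 1 = 2
Organism 3: 1 + 2 = 3
Organism 4: 1 + (0.43×3 + 0.41×1 + 0.16×2) = 3.02
Organism 5: 1 + 3.02 = 4.02

4.02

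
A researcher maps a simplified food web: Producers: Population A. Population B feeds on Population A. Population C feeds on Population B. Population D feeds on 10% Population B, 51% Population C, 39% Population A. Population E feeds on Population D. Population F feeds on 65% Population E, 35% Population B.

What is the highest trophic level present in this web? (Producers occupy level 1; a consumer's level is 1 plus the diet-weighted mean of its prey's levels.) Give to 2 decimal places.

4.38

Population B: 1 + 1 = 2
Population C: 1 + 2 = 3
Population D: 1 + (0.1×2 + 0.51×3 + 0.39×1) = 3.12
Population E: 1 + 3.12 = 4.12
Population F: 1 + (0.65×4.12 + 0.35×2) = 4.378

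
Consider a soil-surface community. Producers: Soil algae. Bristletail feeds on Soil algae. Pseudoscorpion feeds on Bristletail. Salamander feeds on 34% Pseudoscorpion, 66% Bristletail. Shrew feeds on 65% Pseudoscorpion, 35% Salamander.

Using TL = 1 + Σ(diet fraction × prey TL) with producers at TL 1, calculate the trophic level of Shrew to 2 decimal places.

Bristletail: 1 + 1 = 2
Pseudoscorpion: 1 + 2 = 3
Salamander: 1 + (0.34×3 + 0.66×2) = 3.34
Shrew: 1 + (0.65×3 + 0.35×3.34) = 4.119

4.12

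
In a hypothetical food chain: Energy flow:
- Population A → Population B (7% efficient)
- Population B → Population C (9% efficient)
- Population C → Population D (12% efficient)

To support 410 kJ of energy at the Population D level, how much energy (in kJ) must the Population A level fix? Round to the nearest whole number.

542328 kJ

Cumulative transfer efficiency: 0.07 × 0.09 × 0.12 = 0.000756
Population A energy = 410 / 0.000756 = 542328 kJ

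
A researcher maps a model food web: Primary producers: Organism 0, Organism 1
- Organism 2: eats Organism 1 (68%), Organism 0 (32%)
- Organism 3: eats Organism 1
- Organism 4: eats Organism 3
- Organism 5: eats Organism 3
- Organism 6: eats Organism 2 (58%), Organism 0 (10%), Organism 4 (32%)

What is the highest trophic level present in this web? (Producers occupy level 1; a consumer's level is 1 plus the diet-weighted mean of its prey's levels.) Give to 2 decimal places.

3.22

Organism 2: 1 + (0.68×1 + 0.32×1) = 2
Organism 3: 1 + 1 = 2
Organism 4: 1 + 2 = 3
Organism 5: 1 + 2 = 3
Organism 6: 1 + (0.58×2 + 0.1×1 + 0.32×3) = 3.22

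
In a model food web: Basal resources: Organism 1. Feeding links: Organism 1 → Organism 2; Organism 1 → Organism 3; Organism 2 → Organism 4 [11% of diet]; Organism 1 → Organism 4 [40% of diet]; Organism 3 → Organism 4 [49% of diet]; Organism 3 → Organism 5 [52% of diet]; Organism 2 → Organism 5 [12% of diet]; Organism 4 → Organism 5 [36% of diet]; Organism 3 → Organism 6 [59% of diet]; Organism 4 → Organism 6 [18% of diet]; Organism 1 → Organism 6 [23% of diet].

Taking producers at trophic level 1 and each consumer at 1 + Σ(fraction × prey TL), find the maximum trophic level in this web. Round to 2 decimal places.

3.22

Organism 2: 1 + 1 = 2
Organism 3: 1 + 1 = 2
Organism 4: 1 + (0.11×2 + 0.4×1 + 0.49×2) = 2.6
Organism 5: 1 + (0.52×2 + 0.12×2 + 0.36×2.6) = 3.216
Organism 6: 1 + (0.59×2 + 0.18×2.6 + 0.23×1) = 2.878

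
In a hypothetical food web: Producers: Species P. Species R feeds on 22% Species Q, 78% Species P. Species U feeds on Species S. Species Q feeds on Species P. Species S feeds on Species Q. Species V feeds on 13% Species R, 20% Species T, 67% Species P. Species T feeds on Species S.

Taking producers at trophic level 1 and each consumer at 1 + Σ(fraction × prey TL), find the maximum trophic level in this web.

4

Species Q: 1 + 1 = 2
Species R: 1 + (0.22×2 + 0.78×1) = 2.22
Species S: 1 + 2 = 3
Species T: 1 + 3 = 4
Species U: 1 + 3 = 4
Species V: 1 + (0.13×2.22 + 0.2×4 + 0.67×1) = 2.7586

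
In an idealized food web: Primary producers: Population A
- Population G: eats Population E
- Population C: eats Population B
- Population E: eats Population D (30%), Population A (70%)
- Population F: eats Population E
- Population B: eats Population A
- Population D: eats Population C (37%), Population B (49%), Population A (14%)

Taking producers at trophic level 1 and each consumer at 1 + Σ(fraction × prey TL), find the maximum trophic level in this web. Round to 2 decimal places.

3.67

Population B: 1 + 1 = 2
Population C: 1 + 2 = 3
Population D: 1 + (0.37×3 + 0.49×2 + 0.14×1) = 3.23
Population E: 1 + (0.3×3.23 + 0.7×1) = 2.669
Population F: 1 + 2.669 = 3.669
Population G: 1 + 2.669 = 3.669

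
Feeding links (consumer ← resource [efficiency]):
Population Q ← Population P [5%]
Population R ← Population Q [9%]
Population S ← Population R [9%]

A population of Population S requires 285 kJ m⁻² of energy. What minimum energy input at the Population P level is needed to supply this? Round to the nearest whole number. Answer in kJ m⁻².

Cumulative transfer efficiency: 0.05 × 0.09 × 0.09 = 0.000405
Population P energy = 285 / 0.000405 = 703704 kJ m⁻²

703704 kJ m⁻²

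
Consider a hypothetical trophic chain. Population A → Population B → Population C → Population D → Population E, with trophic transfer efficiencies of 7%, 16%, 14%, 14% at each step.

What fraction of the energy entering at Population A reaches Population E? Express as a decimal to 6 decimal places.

Product of link efficiencies: 0.07 × 0.16 × 0.14 × 0.14 = 0.00021952

0.000220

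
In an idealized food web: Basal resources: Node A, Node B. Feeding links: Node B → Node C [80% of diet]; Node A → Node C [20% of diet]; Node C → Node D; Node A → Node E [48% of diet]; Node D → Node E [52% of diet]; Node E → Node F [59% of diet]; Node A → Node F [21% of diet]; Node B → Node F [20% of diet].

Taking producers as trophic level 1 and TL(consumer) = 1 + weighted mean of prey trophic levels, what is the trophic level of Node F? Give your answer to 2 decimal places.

Node C: 1 + (0.8×1 + 0.2×1) = 2
Node D: 1 + 2 = 3
Node E: 1 + (0.48×1 + 0.52×3) = 3.04
Node F: 1 + (0.59×3.04 + 0.21×1 + 0.2×1) = 3.2036

3.20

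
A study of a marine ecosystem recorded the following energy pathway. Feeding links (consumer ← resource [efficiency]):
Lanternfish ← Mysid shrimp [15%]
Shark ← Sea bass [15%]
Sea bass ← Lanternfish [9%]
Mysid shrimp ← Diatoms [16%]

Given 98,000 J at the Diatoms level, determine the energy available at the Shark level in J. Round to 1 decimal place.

31.8 J

Mysid shrimp: 98000 × 0.16 = 15680 J
Lanternfish: 15680 × 0.15 = 2352 J
Sea bass: 2352 × 0.09 = 211.68 J
Shark: 211.68 × 0.15 = 31.752 J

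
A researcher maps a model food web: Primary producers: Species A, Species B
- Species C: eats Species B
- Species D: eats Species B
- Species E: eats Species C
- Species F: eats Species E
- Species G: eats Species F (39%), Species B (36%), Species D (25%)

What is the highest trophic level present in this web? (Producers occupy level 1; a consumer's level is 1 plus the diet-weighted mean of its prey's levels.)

Species C: 1 + 1 = 2
Species D: 1 + 1 = 2
Species E: 1 + 2 = 3
Species F: 1 + 3 = 4
Species G: 1 + (0.39×4 + 0.36×1 + 0.25×2) = 3.42

4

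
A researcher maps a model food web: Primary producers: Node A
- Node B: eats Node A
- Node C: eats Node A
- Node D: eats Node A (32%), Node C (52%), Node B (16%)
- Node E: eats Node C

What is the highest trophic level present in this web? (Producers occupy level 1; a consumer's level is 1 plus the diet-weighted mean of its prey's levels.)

3

Node B: 1 + 1 = 2
Node C: 1 + 1 = 2
Node D: 1 + (0.32×1 + 0.52×2 + 0.16×2) = 2.68
Node E: 1 + 2 = 3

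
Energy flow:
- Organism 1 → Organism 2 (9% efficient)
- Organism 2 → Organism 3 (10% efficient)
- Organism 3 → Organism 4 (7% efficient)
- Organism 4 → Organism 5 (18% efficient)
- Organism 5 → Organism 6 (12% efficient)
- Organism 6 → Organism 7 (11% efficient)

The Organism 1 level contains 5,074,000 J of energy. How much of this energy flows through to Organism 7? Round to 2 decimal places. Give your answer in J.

Organism 2: 5074000 × 0.09 = 456660 J
Organism 3: 456660 × 0.1 = 45666 J
Organism 4: 45666 × 0.07 = 3196.62 J
Organism 5: 3196.62 × 0.18 = 575.3916 J
Organism 6: 575.3916 × 0.12 = 69.046992 J
Organism 7: 69.046992 × 0.11 = 7.59516912 J

7.60 J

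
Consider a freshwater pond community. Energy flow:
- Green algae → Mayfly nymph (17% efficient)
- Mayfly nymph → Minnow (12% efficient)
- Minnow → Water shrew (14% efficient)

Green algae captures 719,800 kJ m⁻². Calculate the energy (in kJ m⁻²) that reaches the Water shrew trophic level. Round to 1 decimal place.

2055.7 kJ m⁻²

Mayfly nymph: 719800 × 0.17 = 122366 kJ m⁻²
Minnow: 122366 × 0.12 = 14683.92 kJ m⁻²
Water shrew: 14683.92 × 0.14 = 2055.7488 kJ m⁻²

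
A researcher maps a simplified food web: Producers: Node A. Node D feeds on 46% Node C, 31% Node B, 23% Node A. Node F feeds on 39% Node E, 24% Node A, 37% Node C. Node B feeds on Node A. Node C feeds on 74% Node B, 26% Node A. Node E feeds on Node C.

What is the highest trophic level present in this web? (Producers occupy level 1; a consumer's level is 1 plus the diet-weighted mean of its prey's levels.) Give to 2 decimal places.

Node B: 1 + 1 = 2
Node C: 1 + (0.74×2 + 0.26×1) = 2.74
Node D: 1 + (0.46×2.74 + 0.31×2 + 0.23×1) = 3.1104
Node E: 1 + 2.74 = 3.74
Node F: 1 + (0.39×3.74 + 0.24×1 + 0.37×2.74) = 3.7124

3.74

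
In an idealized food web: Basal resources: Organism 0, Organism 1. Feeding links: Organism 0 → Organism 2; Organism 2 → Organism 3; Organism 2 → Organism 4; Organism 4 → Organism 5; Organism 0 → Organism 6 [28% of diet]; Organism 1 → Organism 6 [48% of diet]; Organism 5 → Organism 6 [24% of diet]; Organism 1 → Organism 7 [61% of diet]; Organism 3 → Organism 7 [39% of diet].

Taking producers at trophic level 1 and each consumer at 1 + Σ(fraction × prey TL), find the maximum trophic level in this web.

4

Organism 2: 1 + 1 = 2
Organism 3: 1 + 2 = 3
Organism 4: 1 + 2 = 3
Organism 5: 1 + 3 = 4
Organism 6: 1 + (0.28×1 + 0.48×1 + 0.24×4) = 2.72
Organism 7: 1 + (0.61×1 + 0.39×3) = 2.78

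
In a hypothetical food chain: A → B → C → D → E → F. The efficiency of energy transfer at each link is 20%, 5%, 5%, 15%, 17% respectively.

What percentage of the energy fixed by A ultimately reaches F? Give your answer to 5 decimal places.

Product of link efficiencies: 0.2 × 0.05 × 0.05 × 0.15 × 0.17 = 0.00001275
As a percentage: 0.00001275 × 100 = 0.00128%

0.00128%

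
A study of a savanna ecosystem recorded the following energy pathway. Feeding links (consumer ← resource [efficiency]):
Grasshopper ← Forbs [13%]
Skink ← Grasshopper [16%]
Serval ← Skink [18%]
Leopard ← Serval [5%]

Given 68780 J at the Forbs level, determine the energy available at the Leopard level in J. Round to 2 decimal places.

Grasshopper: 68780 × 0.13 = 8941.4 J
Skink: 8941.4 × 0.16 = 1430.624 J
Serval: 1430.624 × 0.18 = 257.51232 J
Leopard: 257.51232 × 0.05 = 12.875616 J

12.88 J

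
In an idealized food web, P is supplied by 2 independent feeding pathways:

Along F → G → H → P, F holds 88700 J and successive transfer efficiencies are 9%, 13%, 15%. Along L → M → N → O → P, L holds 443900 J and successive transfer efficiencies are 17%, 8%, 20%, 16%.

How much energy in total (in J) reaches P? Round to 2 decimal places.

Via F: 88700 × 0.09 × 0.13 × 0.15 = 155.6685 J
Via L: 443900 × 0.17 × 0.08 × 0.2 × 0.16 = 193.18528 J
Total at P: 155.6685 + 193.18528 = 348.85378 J

348.85 J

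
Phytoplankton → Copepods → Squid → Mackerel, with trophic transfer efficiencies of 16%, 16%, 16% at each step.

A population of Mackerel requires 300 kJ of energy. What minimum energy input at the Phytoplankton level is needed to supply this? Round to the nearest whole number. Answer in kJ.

73242 kJ

Cumulative transfer efficiency: 0.16 × 0.16 × 0.16 = 0.004096
Phytoplankton energy = 300 / 0.004096 = 73242 kJ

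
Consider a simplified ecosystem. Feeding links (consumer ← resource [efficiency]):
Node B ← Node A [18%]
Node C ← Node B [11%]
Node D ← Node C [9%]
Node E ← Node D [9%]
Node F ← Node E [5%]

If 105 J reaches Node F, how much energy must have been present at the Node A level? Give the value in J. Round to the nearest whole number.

13093902 J

Cumulative transfer efficiency: 0.18 × 0.11 × 0.09 × 0.09 × 0.05 = 0.000008019
Node A energy = 105 / 0.000008019 = 13093902 J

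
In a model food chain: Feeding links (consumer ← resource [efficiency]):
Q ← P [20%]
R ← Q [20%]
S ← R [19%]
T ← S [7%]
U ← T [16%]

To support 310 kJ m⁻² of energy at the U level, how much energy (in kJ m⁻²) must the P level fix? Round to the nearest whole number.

Cumulative transfer efficiency: 0.2 × 0.2 × 0.19 × 0.07 × 0.16 = 0.00008512
P energy = 310 / 0.00008512 = 3641917 kJ m⁻²

3641917 kJ m⁻²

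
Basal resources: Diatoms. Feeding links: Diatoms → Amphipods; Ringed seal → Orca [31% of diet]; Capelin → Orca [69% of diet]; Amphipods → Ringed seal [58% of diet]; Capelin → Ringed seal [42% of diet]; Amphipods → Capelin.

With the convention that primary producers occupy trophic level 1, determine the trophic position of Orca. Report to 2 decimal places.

Amphipods: 1 + 1 = 2
Capelin: 1 + 2 = 3
Ringed seal: 1 + (0.58×2 + 0.42×3) = 3.42
Orca: 1 + (0.69×3 + 0.31×3.42) = 4.1302

4.13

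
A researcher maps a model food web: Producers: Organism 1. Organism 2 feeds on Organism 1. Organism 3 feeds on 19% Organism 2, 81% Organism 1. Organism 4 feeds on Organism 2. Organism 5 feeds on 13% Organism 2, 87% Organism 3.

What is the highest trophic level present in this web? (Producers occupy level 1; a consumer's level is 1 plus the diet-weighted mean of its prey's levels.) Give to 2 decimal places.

Organism 2: 1 + 1 = 2
Organism 3: 1 + (0.19×2 + 0.81×1) = 2.19
Organism 4: 1 + 2 = 3
Organism 5: 1 + (0.13×2 + 0.87×2.19) = 3.1653

3.17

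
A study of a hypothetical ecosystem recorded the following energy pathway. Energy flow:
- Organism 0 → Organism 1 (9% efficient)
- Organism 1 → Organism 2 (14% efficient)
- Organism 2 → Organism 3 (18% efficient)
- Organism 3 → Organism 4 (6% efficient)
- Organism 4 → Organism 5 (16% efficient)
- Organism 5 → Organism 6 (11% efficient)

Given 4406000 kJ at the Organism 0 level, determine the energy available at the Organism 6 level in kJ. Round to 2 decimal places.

10.55 kJ

Organism 1: 4406000 × 0.09 = 396540 kJ
Organism 2: 396540 × 0.14 = 55515.6 kJ
Organism 3: 55515.6 × 0.18 = 9992.808 kJ
Organism 4: 9992.808 × 0.06 = 599.56848 kJ
Organism 5: 599.56848 × 0.16 = 95.9309568 kJ
Organism 6: 95.9309568 × 0.11 = 10.552405248 kJ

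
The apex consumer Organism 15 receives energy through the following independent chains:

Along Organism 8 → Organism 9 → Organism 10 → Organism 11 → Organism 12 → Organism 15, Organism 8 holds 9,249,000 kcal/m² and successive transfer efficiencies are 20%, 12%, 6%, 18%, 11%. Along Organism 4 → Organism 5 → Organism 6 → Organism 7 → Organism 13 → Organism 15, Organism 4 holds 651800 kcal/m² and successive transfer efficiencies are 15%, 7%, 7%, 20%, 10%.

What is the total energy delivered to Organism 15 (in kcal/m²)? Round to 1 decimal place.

Via Organism 8: 9249000 × 0.2 × 0.12 × 0.06 × 0.18 × 0.11 = 263.707488 kcal/m²
Via Organism 4: 651800 × 0.15 × 0.07 × 0.07 × 0.2 × 0.1 = 9.58146 kcal/m²
Total at Organism 15: 263.707488 + 9.58146 = 273.288948 kcal/m²

273.3 kcal/m²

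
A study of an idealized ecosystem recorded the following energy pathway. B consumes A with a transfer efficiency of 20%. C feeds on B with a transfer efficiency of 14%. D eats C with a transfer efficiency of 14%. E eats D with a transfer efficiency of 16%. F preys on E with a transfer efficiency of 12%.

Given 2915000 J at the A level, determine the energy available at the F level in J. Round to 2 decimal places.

B: 2915000 × 0.2 = 583000 J
C: 583000 × 0.14 = 81620 J
D: 81620 × 0.14 = 11426.8 J
E: 11426.8 × 0.16 = 1828.288 J
F: 1828.288 × 0.12 = 219.39456 J

219.39 J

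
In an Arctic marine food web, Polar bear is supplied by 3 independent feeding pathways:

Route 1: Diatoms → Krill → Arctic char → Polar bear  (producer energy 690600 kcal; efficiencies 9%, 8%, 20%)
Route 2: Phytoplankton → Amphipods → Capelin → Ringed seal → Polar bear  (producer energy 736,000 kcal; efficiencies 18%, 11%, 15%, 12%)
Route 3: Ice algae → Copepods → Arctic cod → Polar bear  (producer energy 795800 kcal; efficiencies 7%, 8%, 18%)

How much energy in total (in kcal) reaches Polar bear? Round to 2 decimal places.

Route 1: 690600 × 0.09 × 0.08 × 0.2 = 994.464 kcal
Route 2: 736000 × 0.18 × 0.11 × 0.15 × 0.12 = 262.3104 kcal
Route 3: 795800 × 0.07 × 0.08 × 0.18 = 802.1664 kcal
Total at Polar bear: 994.464 + 262.3104 + 802.1664 = 2058.9408 kcal

2058.94 kcal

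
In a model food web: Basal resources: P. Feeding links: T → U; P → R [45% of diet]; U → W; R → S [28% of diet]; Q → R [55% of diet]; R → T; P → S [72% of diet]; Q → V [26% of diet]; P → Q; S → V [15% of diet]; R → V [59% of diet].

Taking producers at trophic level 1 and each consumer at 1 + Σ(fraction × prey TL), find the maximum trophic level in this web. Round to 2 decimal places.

Q: 1 + 1 = 2
R: 1 + (0.45×1 + 0.55×2) = 2.55
S: 1 + (0.72×1 + 0.28×2.55) = 2.434
T: 1 + 2.55 = 3.55
U: 1 + 3.55 = 4.55
V: 1 + (0.59×2.55 + 0.15×2.434 + 0.26×2) = 3.3896
W: 1 + 4.55 = 5.55

5.55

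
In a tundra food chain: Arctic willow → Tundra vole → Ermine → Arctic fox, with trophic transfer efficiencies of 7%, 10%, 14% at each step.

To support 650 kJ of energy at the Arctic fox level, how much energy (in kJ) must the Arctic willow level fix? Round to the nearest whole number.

663265 kJ

Cumulative transfer efficiency: 0.07 × 0.1 × 0.14 = 0.00098
Arctic willow energy = 650 / 0.00098 = 663265 kJ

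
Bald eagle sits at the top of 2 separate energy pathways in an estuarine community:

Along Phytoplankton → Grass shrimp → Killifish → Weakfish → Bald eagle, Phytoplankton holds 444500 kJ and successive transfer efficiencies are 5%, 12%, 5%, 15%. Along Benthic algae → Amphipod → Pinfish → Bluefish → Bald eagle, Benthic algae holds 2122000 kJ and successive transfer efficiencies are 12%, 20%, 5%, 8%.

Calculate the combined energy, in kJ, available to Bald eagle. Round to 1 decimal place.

223.7 kJ

Via Phytoplankton: 444500 × 0.05 × 0.12 × 0.05 × 0.15 = 20.0025 kJ
Via Benthic algae: 2122000 × 0.12 × 0.2 × 0.05 × 0.08 = 203.712 kJ
Total at Bald eagle: 20.0025 + 203.712 = 223.7145 kJ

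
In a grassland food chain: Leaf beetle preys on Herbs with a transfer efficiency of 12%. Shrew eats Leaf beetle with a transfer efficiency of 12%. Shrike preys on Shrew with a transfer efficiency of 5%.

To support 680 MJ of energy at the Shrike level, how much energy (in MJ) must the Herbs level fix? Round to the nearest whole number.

944444 MJ

Cumulative transfer efficiency: 0.12 × 0.12 × 0.05 = 0.00072
Herbs energy = 680 / 0.00072 = 944444 MJ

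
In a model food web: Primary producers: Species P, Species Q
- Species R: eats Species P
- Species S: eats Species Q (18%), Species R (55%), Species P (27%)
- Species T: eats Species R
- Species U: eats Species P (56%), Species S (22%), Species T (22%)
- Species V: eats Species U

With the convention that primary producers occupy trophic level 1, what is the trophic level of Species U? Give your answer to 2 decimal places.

2.78

Species R: 1 + 1 = 2
Species S: 1 + (0.18×1 + 0.55×2 + 0.27×1) = 2.55
Species T: 1 + 2 = 3
Species U: 1 + (0.56×1 + 0.22×2.55 + 0.22×3) = 2.781
Species V: 1 + 2.781 = 3.781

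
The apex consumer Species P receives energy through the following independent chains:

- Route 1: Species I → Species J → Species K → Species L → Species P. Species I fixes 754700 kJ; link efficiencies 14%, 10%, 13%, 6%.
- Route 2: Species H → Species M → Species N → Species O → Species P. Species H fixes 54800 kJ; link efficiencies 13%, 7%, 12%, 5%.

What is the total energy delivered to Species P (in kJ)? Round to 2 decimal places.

Route 1: 754700 × 0.14 × 0.1 × 0.13 × 0.06 = 82.41324 kJ
Route 2: 54800 × 0.13 × 0.07 × 0.12 × 0.05 = 2.99208 kJ
Total at Species P: 82.41324 + 2.99208 = 85.40532 kJ

85.41 kJ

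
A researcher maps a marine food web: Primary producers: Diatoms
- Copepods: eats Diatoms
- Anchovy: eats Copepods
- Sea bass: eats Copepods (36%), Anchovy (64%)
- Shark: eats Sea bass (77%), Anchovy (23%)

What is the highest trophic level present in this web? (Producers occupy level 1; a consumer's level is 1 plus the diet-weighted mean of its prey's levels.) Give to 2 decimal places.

4.49

Copepods: 1 + 1 = 2
Anchovy: 1 + 2 = 3
Sea bass: 1 + (0.36×2 + 0.64×3) = 3.64
Shark: 1 + (0.77×3.64 + 0.23×3) = 4.4928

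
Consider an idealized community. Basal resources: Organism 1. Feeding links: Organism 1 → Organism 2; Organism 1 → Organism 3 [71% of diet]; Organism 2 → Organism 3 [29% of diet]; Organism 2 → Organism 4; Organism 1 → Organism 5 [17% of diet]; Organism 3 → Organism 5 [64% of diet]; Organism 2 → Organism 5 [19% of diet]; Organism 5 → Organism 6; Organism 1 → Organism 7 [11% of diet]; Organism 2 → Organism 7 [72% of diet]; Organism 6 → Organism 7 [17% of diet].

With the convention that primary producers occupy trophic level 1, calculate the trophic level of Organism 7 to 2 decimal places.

3.23

Organism 2: 1 + 1 = 2
Organism 3: 1 + (0.71×1 + 0.29×2) = 2.29
Organism 4: 1 + 2 = 3
Organism 5: 1 + (0.17×1 + 0.64×2.29 + 0.19×2) = 3.0156
Organism 6: 1 + 3.0156 = 4.0156
Organism 7: 1 + (0.11×1 + 0.72×2 + 0.17×4.0156) = 3.232652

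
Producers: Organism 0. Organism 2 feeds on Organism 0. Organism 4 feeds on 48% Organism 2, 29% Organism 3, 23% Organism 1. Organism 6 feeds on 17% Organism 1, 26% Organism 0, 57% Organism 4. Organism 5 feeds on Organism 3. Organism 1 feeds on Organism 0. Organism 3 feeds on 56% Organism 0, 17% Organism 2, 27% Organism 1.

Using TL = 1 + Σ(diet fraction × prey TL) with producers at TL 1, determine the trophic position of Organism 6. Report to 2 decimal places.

3.38

Organism 1: 1 + 1 = 2
Organism 2: 1 + 1 = 2
Organism 3: 1 + (0.56×1 + 0.17×2 + 0.27×2) = 2.44
Organism 4: 1 + (0.48×2 + 0.29×2.44 + 0.23×2) = 3.1276
Organism 5: 1 + 2.44 = 3.44
Organism 6: 1 + (0.17×2 + 0.26×1 + 0.57×3.1276) = 3.382732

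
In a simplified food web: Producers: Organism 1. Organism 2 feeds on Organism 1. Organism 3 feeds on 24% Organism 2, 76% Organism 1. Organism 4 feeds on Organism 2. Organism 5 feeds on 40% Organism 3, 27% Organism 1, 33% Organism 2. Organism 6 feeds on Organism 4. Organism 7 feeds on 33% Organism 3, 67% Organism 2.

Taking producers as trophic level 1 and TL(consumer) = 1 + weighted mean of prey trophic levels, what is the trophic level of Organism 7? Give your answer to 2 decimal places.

Organism 2: 1 + 1 = 2
Organism 3: 1 + (0.24×2 + 0.76×1) = 2.24
Organism 4: 1 + 2 = 3
Organism 5: 1 + (0.4×2.24 + 0.27×1 + 0.33×2) = 2.826
Organism 6: 1 + 3 = 4
Organism 7: 1 + (0.33×2.24 + 0.67×2) = 3.0792

3.08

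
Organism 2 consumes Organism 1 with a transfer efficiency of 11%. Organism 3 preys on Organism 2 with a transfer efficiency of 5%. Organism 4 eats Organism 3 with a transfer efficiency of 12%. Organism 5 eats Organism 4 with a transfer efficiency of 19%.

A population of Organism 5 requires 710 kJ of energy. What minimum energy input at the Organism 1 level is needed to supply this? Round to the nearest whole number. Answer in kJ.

Cumulative transfer efficiency: 0.11 × 0.05 × 0.12 × 0.19 = 0.0001254
Organism 1 energy = 710 / 0.0001254 = 5661882 kJ

5661882 kJ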